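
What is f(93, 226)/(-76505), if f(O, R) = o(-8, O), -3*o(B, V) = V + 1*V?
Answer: 62/76505 ≈ 0.00081040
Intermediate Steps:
o(B, V) = -2*V/3 (o(B, V) = -(V + 1*V)/3 = -(V + V)/3 = -2*V/3)
f(O, R) = -2*O/3
f(93, 226)/(-76505) = -2/3*93/(-76505) = -62*(-1/76505) = 62/76505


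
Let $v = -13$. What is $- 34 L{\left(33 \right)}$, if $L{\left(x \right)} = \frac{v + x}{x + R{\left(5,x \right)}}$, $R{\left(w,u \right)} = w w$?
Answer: $- \frac{340}{29} \approx -11.724$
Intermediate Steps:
$R{\left(w,u \right)} = w^{2}$
$L{\left(x \right)} = \frac{-13 + x}{25 + x}$ ($L{\left(x \right)} = \frac{-13 + x}{x + 5^{2}} = \frac{-13 + x}{x + 25} = \frac{-13 + x}{25 + x}$)
$- 34 L{\left(33 \right)} = - 34 \frac{-13 + 33}{25 + 33} = - 34 \cdot \frac{1}{58} \cdot 20 = \left(-34\right) \frac{10}{29} = - \frac{340}{29}$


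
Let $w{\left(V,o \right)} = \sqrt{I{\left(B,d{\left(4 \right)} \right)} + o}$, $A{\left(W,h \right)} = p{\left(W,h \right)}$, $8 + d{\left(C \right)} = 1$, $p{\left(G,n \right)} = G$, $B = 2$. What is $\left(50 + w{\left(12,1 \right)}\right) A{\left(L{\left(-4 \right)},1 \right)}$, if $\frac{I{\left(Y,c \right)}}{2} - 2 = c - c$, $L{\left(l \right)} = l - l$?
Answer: $0$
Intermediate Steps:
$L{\left(l \right)} = 0$
$d{\left(C \right)} = -7$ ($d{\left(C \right)} = -8 + 1 = -7$)
$A{\left(W,h \right)} = W$
$I{\left(Y,c \right)} = 4$ ($I{\left(Y,c \right)} = 4 + 2 \left(c - c\right) = 4 + 2 \cdot 0 = 4 + 0 = 4$)
$w{\left(V,o \right)} = \sqrt{4 + o}$
$\left(50 + w{\left(12,1 \right)}\right) A{\left(L{\left(-4 \right)},1 \right)} = \left(50 + \sqrt{4 + 1}\right) 0 = \left(50 + \sqrt{5}\right) 0 = 0$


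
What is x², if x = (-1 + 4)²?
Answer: 81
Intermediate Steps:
x = 9 (x = 3² = 9)
x² = 9² = 81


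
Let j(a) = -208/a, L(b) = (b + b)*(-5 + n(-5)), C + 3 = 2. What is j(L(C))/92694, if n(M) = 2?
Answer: -52/139041 ≈ -0.00037399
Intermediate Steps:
C = -1 (C = -3 + 2 = -1)
L(b) = -6*b (L(b) = (b + b)*(-5 + 2) = (2*b)*(-3) = -6*b)
j(L(C))/92694 = -208/((-6*(-1)))/92694 = -208/6*(1/92694) = -208*⅙*(1/92694) = -104/3*1/92694 = -52/139041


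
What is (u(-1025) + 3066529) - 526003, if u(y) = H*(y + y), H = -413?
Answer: 3387176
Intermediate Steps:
u(y) = -826*y (u(y) = -413*(y + y) = -826*y)
(u(-1025) + 3066529) - 526003 = (-826*(-1025) + 3066529) - 526003 = (846650 + 3066529) - 526003 = 3913179 - 526003 = 3387176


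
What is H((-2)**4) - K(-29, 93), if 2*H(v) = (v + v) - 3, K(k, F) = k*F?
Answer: 5423/2 ≈ 2711.5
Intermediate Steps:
K(k, F) = F*k
H(v) = -3/2 + v (H(v) = ((v + v) - 3)/2 = (2*v - 3)/2 = (-3 + 2*v)/2 = -3/2 + v)
H((-2)**4) - K(-29, 93) = (-3/2 + (-2)**4) - 93*(-29) = (-3/2 + 16) - 1*(-2697) = 29/2 + 2697 = 5423/2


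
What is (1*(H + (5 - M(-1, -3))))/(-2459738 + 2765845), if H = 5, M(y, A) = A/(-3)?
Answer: 9/306107 ≈ 2.9401e-5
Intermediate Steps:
M(y, A) = -A/3 (M(y, A) = A*(-⅓) = -A/3)
(1*(H + (5 - M(-1, -3))))/(-2459738 + 2765845) = (1*(5 + (5 - (-1)*(-3)/3)))/(-2459738 + 2765845) = (1*(5 + (5 - 1*1)))/306107 = (1*(5 + (5 - 1)))/306107 = (1*(5 + 4))/306107 = (1*9)/306107 = (1/306107)*9 = 9/306107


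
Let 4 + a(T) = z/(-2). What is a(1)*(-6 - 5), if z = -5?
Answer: 33/2 ≈ 16.500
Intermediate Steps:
a(T) = -3/2 (a(T) = -4 - 5/(-2) = -4 - 5*(-½) = -4 + 5/2 = -3/2)
a(1)*(-6 - 5) = -3*(-6 - 5)/2 = -3/2*(-11) = 33/2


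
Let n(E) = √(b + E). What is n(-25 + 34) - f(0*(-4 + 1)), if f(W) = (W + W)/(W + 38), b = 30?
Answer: √39 ≈ 6.2450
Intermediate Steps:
f(W) = 2*W/(38 + W) (f(W) = (2*W)/(38 + W) = 2*W/(38 + W))
n(E) = √(30 + E)
n(-25 + 34) - f(0*(-4 + 1)) = √(30 + (-25 + 34)) - 2*0*(-4 + 1)/(38 + 0*(-4 + 1)) = √(30 + 9) - 2*0*(-3)/(38 + 0*(-3)) = √39 - 2*0/(38 + 0) = √39 - 2*0/38 = √39 - 1*0 = √39 + 0 = √39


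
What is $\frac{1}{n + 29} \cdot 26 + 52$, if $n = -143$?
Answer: $\frac{2951}{57} \approx 51.772$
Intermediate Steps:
$\frac{1}{n + 29} \cdot 26 + 52 = \frac{1}{-143 + 29} \cdot 26 + 52 = \frac{1}{-114} \cdot 26 + 52 = \left(- \frac{1}{114}\right) 26 + 52 = - \frac{13}{57} + 52 = \frac{2951}{57}$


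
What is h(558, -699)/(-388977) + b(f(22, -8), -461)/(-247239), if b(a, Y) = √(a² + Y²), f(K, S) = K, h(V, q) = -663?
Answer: 13/7627 - √213005/247239 ≈ -0.00016224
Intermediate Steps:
b(a, Y) = √(Y² + a²)
h(558, -699)/(-388977) + b(f(22, -8), -461)/(-247239) = -663/(-388977) + √((-461)² + 22²)/(-247239) = -663*(-1/388977) + √(212521 + 484)*(-1/247239) = 13/7627 + √213005*(-1/247239) = 13/7627 - √213005/247239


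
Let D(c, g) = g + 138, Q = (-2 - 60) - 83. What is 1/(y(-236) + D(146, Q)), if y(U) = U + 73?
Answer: -1/170 ≈ -0.0058824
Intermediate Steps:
y(U) = 73 + U
Q = -145 (Q = -62 - 83 = -145)
D(c, g) = 138 + g
1/(y(-236) + D(146, Q)) = 1/((73 - 236) + (138 - 145)) = 1/(-163 - 7) = 1/(-170) = -1/170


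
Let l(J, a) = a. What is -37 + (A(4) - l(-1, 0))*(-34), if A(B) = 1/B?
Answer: -91/2 ≈ -45.500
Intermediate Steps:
-37 + (A(4) - l(-1, 0))*(-34) = -37 + (1/4 - 1*0)*(-34) = -37 + (1/4 + 0)*(-34) = -37 + (1/4)*(-34) = -37 - 17/2 = -91/2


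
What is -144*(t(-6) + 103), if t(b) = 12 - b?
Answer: -17424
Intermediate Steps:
-144*(t(-6) + 103) = -144*((12 - 1*(-6)) + 103) = -144*((12 + 6) + 103) = -144*(18 + 103) = -144*121 = -17424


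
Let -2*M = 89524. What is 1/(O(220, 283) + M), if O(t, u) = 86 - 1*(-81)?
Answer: -1/44595 ≈ -2.2424e-5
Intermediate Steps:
M = -44762 (M = -1/2*89524 = -44762)
O(t, u) = 167 (O(t, u) = 86 + 81 = 167)
1/(O(220, 283) + M) = 1/(167 - 44762) = 1/(-44595) = -1/44595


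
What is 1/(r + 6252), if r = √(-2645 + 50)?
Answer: 2084/13030033 - I*√2595/39090099 ≈ 0.00015994 - 1.3032e-6*I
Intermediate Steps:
r = I*√2595 (r = √(-2595) = I*√2595 ≈ 50.941*I)
1/(r + 6252) = 1/(I*√2595 + 6252) = 1/(6252 + I*√2595)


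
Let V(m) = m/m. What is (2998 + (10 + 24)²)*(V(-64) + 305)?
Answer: 1271124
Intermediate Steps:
V(m) = 1
(2998 + (10 + 24)²)*(V(-64) + 305) = (2998 + (10 + 24)²)*(1 + 305) = (2998 + 34²)*306 = (2998 + 1156)*306 = 4154*306 = 1271124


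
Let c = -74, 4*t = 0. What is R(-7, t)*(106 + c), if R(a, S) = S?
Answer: 0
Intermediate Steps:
t = 0 (t = (¼)*0 = 0)
R(-7, t)*(106 + c) = 0*(106 - 74) = 0*32 = 0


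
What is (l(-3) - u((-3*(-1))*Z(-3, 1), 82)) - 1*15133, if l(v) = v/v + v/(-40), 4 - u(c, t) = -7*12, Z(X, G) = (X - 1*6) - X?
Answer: -608797/40 ≈ -15220.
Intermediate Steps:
Z(X, G) = -6 (Z(X, G) = (X - 6) - X = (-6 + X) - X = -6)
u(c, t) = 88 (u(c, t) = 4 - (-7)*12 = 4 - 1*(-84) = 4 + 84 = 88)
l(v) = 1 - v/40 (l(v) = 1 + v*(-1/40) = 1 - v/40)
(l(-3) - u((-3*(-1))*Z(-3, 1), 82)) - 1*15133 = ((1 - 1/40*(-3)) - 1*88) - 1*15133 = ((1 + 3/40) - 88) - 15133 = (43/40 - 88) - 15133 = -3477/40 - 15133 = -608797/40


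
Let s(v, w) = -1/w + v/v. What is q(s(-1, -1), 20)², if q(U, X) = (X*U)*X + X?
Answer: 672400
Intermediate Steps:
s(v, w) = 1 - 1/w (s(v, w) = -1/w + 1 = 1 - 1/w)
q(U, X) = X + U*X² (q(U, X) = (U*X)*X + X = U*X² + X = X + U*X²)
q(s(-1, -1), 20)² = (20*(1 + ((-1 - 1)/(-1))*20))² = (20*(1 - 1*(-2)*20))² = (20*(1 + 2*20))² = (20*(1 + 40))² = (20*41)² = 820² = 672400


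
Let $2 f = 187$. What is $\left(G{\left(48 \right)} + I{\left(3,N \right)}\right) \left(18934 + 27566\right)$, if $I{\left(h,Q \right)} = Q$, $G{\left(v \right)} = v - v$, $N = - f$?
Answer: $-4347750$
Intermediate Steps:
$f = \frac{187}{2}$ ($f = \frac{1}{2} \cdot 187 = \frac{187}{2} \approx 93.5$)
$N = - \frac{187}{2}$ ($N = \left(-1\right) \frac{187}{2} = - \frac{187}{2} \approx -93.5$)
$G{\left(v \right)} = 0$
$\left(G{\left(48 \right)} + I{\left(3,N \right)}\right) \left(18934 + 27566\right) = \left(0 - \frac{187}{2}\right) \left(18934 + 27566\right) = \left(- \frac{187}{2}\right) 46500 = -4347750$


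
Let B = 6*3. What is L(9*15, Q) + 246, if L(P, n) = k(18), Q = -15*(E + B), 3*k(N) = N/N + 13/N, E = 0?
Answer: 13315/54 ≈ 246.57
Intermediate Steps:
B = 18
k(N) = 1/3 + 13/(3*N) (k(N) = (N/N + 13/N)/3 = (1 + 13/N)/3 = 1/3 + 13/(3*N))
Q = -270 (Q = -15*(0 + 18) = -15*18 = -270)
L(P, n) = 31/54 (L(P, n) = (1/3)*(13 + 18)/18 = (1/3)*(1/18)*31 = 31/54)
L(9*15, Q) + 246 = 31/54 + 246 = 13315/54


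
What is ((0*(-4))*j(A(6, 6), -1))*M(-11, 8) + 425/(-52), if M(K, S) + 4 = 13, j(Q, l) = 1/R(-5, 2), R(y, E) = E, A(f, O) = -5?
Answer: -425/52 ≈ -8.1731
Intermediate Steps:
j(Q, l) = 1/2
M(K, S) = 9 (M(K, S) = -4 + 13 = 9)
((0*(-4))*j(A(6, 6), -1))*M(-11, 8) + 425/(-52) = ((0*(-4))*(1/2))*9 + 425/(-52) = (0*(1/2))*9 + 425*(-1/52) = 0*9 - 425/52 = 0 - 425/52 = -425/52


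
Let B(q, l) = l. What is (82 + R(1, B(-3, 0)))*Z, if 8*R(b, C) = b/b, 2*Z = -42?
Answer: -13797/8 ≈ -1724.6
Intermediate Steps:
Z = -21 (Z = (½)*(-42) = -21)
R(b, C) = ⅛ (R(b, C) = (b/b)/8 = (⅛)*1 = ⅛)
(82 + R(1, B(-3, 0)))*Z = (82 + ⅛)*(-21) = (657/8)*(-21) = -13797/8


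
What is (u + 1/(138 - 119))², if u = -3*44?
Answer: 6285049/361 ≈ 17410.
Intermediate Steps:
u = -132
(u + 1/(138 - 119))² = (-132 + 1/(138 - 119))² = (-132 + 1/19)² = (-2507/19)² = 6285049/361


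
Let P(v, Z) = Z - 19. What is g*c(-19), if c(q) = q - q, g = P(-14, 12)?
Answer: 0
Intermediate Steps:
P(v, Z) = -19 + Z
g = -7 (g = -19 + 12 = -7)
c(q) = 0
g*c(-19) = -7*0 = 0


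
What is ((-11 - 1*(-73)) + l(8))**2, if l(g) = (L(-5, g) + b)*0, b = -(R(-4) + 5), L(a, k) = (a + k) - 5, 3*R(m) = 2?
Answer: 3844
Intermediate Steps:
R(m) = 2/3 (R(m) = (1/3)*2 = 2/3)
L(a, k) = -5 + a + k
b = -17/3 (b = -(2/3 + 5) = -1*17/3 = -17/3 ≈ -5.6667)
l(g) = 0 (l(g) = ((-5 - 5 + g) - 17/3)*0 = ((-10 + g) - 17/3)*0 = (-47/3 + g)*0 = 0)
((-11 - 1*(-73)) + l(8))**2 = ((-11 - 1*(-73)) + 0)**2 = ((-11 + 73) + 0)**2 = (62 + 0)**2 = 62**2 = 3844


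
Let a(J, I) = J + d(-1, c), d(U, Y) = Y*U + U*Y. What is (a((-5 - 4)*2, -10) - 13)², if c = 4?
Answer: 1521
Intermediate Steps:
d(U, Y) = 2*U*Y (d(U, Y) = U*Y + U*Y = 2*U*Y)
a(J, I) = -8 + J (a(J, I) = J + 2*(-1)*4 = J - 8 = -8 + J)
(a((-5 - 4)*2, -10) - 13)² = ((-8 + (-5 - 4)*2) - 13)² = ((-8 - 9*2) - 13)² = ((-8 - 18) - 13)² = (-26 - 13)² = (-39)² = 1521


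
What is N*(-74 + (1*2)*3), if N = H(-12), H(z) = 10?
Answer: -680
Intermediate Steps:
N = 10
N*(-74 + (1*2)*3) = 10*(-74 + (1*2)*3) = 10*(-74 + 2*3) = 10*(-74 + 6) = 10*(-68) = -680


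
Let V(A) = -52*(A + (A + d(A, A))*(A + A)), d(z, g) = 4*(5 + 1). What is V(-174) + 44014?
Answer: -2661338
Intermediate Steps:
d(z, g) = 24 (d(z, g) = 4*6 = 24)
V(A) = -52*A - 104*A*(24 + A) (V(A) = -52*(A + (A + 24)*(A + A)) = -52*(A + (24 + A)*(2*A)) = -52*(A + 2*A*(24 + A)) = -52*A - 104*A*(24 + A))
V(-174) + 44014 = -52*(-174)*(49 + 2*(-174)) + 44014 = -52*(-174)*(49 - 348) + 44014 = -52*(-174)*(-299) + 44014 = -2705352 + 44014 = -2661338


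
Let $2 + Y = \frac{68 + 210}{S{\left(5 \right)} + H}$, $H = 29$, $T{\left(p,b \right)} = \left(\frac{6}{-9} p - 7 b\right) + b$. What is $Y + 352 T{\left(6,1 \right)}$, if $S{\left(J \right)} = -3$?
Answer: $- \frac{45647}{13} \approx -3511.3$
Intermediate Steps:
$T{\left(p,b \right)} = - 6 b - \frac{2 p}{3}$ ($T{\left(p,b \right)} = \left(6 \left(- \frac{1}{9}\right) p - 7 b\right) + b = \left(- \frac{2 p}{3} - 7 b\right) + b = \left(- 7 b - \frac{2 p}{3}\right) + b = - 6 b - \frac{2 p}{3}$)
$Y = \frac{113}{13}$ ($Y = -2 + \frac{68 + 210}{-3 + 29} = -2 + \frac{278}{26} = -2 + 278 \cdot \frac{1}{26} = -2 + \frac{139}{13} = \frac{113}{13} \approx 8.6923$)
$Y + 352 T{\left(6,1 \right)} = \frac{113}{13} + 352 \left(\left(-6\right) 1 - 4\right) = \frac{113}{13} + 352 \left(-6 - 4\right) = \frac{113}{13} + 352 \left(-10\right) = \frac{113}{13} - 3520 = - \frac{45647}{13}$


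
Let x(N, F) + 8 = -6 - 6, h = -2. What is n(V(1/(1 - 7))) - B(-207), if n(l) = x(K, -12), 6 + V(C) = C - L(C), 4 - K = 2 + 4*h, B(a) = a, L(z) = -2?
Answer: 187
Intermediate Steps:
K = 10 (K = 4 - (2 + 4*(-2)) = 4 - (2 - 8) = 4 - 1*(-6) = 4 + 6 = 10)
V(C) = -4 + C (V(C) = -6 + (C - 1*(-2)) = -6 + (C + 2) = -6 + (2 + C) = -4 + C)
x(N, F) = -20 (x(N, F) = -8 + (-6 - 6) = -8 - 12 = -20)
n(l) = -20
n(V(1/(1 - 7))) - B(-207) = -20 - 1*(-207) = -20 + 207 = 187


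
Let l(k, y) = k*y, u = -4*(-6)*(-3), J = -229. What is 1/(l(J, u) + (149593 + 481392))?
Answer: 1/647473 ≈ 1.5445e-6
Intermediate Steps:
u = -72 (u = 24*(-3) = -72)
1/(l(J, u) + (149593 + 481392)) = 1/(-229*(-72) + (149593 + 481392)) = 1/(16488 + 630985) = 1/647473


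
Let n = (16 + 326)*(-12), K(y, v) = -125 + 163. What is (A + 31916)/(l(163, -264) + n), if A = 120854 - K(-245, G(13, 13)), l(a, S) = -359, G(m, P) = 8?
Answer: -152732/4463 ≈ -34.222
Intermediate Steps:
K(y, v) = 38
A = 120816 (A = 120854 - 1*38 = 120854 - 38 = 120816)
n = -4104 (n = 342*(-12) = -4104)
(A + 31916)/(l(163, -264) + n) = (120816 + 31916)/(-359 - 4104) = 152732/(-4463) = 152732*(-1/4463) = -152732/4463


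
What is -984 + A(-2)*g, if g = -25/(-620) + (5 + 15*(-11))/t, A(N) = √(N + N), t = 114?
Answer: -984 - 9635*I/3534 ≈ -984.0 - 2.7264*I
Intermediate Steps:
A(N) = √2*√N (A(N) = √(2*N) = √2*√N)
g = -9635/7068 (g = -25/(-620) + (5 + 15*(-11))/114 = -25*(-1/620) + (5 - 165)*(1/114) = 5/124 - 160*1/114 = 5/124 - 80/57 = -9635/7068 ≈ -1.3632)
-984 + A(-2)*g = -984 + (√2*√(-2))*(-9635/7068) = -984 + (√2*(I*√2))*(-9635/7068) = -984 + (2*I)*(-9635/7068) = -984 - 9635*I/3534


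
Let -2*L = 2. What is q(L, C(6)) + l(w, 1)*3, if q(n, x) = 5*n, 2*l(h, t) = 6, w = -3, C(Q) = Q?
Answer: 4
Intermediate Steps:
l(h, t) = 3 (l(h, t) = (½)*6 = 3)
L = -1 (L = -½*2 = -1)
q(L, C(6)) + l(w, 1)*3 = 5*(-1) + 3*3 = -5 + 9 = 4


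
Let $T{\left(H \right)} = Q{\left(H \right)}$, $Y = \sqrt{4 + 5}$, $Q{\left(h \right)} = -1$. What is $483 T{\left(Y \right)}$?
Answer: $-483$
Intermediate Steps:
$Y = 3$ ($Y = \sqrt{9} = 3$)
$T{\left(H \right)} = -1$
$483 T{\left(Y \right)} = 483 \left(-1\right) = -483$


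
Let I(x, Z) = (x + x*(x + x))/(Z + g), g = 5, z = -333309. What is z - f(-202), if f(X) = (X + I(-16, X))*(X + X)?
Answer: -81939033/197 ≈ -4.1593e+5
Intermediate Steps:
I(x, Z) = (x + 2*x²)/(5 + Z) (I(x, Z) = (x + x*(x + x))/(Z + 5) = (x + x*(2*x))/(5 + Z) = (x + 2*x²)/(5 + Z))
f(X) = 2*X*(X + 496/(5 + X)) (f(X) = (X - 16*(1 + 2*(-16))/(5 + X))*(X + X) = (X - 16*(1 - 32)/(5 + X))*(2*X) = (X - 16*(-31)/(5 + X))*(2*X) = (X + 496/(5 + X))*(2*X) = 2*X*(X + 496/(5 + X)))
z - f(-202) = -333309 - 2*(-202)*(496 - 202*(5 - 202))/(5 - 202) = -333309 - 2*(-202)*(496 - 202*(-197))/(-197) = -333309 - 2*(-202)*(-1)*(496 + 39794)/197 = -333309 - 2*(-202)*(-1)*40290/197 = -333309 - 1*16277160/197 = -333309 - 16277160/197 = -81939033/197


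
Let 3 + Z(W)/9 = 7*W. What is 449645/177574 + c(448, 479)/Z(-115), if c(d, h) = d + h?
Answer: 172511519/71739896 ≈ 2.4047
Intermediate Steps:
Z(W) = -27 + 63*W (Z(W) = -27 + 9*(7*W) = -27 + 63*W)
449645/177574 + c(448, 479)/Z(-115) = 449645/177574 + (448 + 479)/(-27 + 63*(-115)) = 449645*(1/177574) + 927/(-27 - 7245) = 449645/177574 + 927/(-7272) = 449645/177574 + 927*(-1/7272) = 449645/177574 - 103/808 = 172511519/71739896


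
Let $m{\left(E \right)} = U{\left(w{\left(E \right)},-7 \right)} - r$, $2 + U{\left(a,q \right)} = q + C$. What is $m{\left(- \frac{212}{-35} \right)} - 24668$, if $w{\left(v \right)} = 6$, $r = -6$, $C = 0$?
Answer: $-24671$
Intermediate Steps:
$U{\left(a,q \right)} = -2 + q$ ($U{\left(a,q \right)} = -2 + \left(q + 0\right) = -2 + q$)
$m{\left(E \right)} = -3$ ($m{\left(E \right)} = \left(-2 - 7\right) - -6 = -9 + 6 = -3$)
$m{\left(- \frac{212}{-35} \right)} - 24668 = -3 - 24668 = -24671$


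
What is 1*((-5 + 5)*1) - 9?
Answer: -9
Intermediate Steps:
1*((-5 + 5)*1) - 9 = 1*(0*1) - 9 = 1*0 - 9 = 0 - 9 = -9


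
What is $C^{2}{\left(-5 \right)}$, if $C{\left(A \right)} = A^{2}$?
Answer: $625$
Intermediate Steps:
$C^{2}{\left(-5 \right)} = \left(\left(-5\right)^{2}\right)^{2} = 25^{2} = 625$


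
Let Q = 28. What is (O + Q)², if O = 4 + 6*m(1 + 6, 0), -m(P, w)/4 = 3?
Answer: 1600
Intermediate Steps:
m(P, w) = -12 (m(P, w) = -4*3 = -12)
O = -68 (O = 4 + 6*(-12) = 4 - 72 = -68)
(O + Q)² = (-68 + 28)² = (-40)² = 1600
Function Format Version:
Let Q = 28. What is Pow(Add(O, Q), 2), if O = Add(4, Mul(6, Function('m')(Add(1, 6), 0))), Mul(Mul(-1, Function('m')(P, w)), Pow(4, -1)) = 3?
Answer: 1600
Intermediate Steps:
Function('m')(P, w) = -12 (Function('m')(P, w) = Mul(-4, 3) = -12)
O = -68 (O = Add(4, Mul(6, -12)) = Add(4, -72) = -68)
Pow(Add(O, Q), 2) = Pow(Add(-68, 28), 2) = Pow(-40, 2) = 1600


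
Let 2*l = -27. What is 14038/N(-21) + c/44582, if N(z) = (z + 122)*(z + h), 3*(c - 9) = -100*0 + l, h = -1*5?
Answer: -625830299/117072332 ≈ -5.3457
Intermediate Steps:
l = -27/2 (l = (1/2)*(-27) = -27/2 ≈ -13.500)
h = -5
c = 9/2 (c = 9 + (-100*0 - 27/2)/3 = 9 + (0 - 27/2)/3 = 9 + (1/3)*(-27/2) = 9 - 9/2 = 9/2 ≈ 4.5000)
N(z) = (-5 + z)*(122 + z) (N(z) = (z + 122)*(z - 5) = (122 + z)*(-5 + z) = (-5 + z)*(122 + z))
14038/N(-21) + c/44582 = 14038/(-610 + (-21)**2 + 117*(-21)) + (9/2)/44582 = 14038/(-610 + 441 - 2457) + (9/2)*(1/44582) = 14038/(-2626) + 9/89164 = 14038*(-1/2626) + 9/89164 = -7019/1313 + 9/89164 = -625830299/117072332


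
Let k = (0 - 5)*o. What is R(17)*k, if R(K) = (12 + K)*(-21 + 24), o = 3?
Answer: -1305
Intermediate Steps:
R(K) = 36 + 3*K (R(K) = (12 + K)*3 = 36 + 3*K)
k = -15 (k = (0 - 5)*3 = -5*3 = -15)
R(17)*k = (36 + 3*17)*(-15) = (36 + 51)*(-15) = 87*(-15) = -1305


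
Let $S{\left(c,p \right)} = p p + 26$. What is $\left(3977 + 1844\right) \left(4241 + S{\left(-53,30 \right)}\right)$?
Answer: $30077107$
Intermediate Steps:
$S{\left(c,p \right)} = 26 + p^{2}$ ($S{\left(c,p \right)} = p^{2} + 26 = 26 + p^{2}$)
$\left(3977 + 1844\right) \left(4241 + S{\left(-53,30 \right)}\right) = \left(3977 + 1844\right) \left(4241 + \left(26 + 30^{2}\right)\right) = 5821 \left(4241 + \left(26 + 900\right)\right) = 5821 \left(4241 + 926\right) = 5821 \cdot 5167 = 30077107$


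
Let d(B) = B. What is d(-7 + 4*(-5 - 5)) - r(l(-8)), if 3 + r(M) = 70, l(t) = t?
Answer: -114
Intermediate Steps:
r(M) = 67 (r(M) = -3 + 70 = 67)
d(-7 + 4*(-5 - 5)) - r(l(-8)) = (-7 + 4*(-5 - 5)) - 1*67 = (-7 + 4*(-10)) - 67 = (-7 - 40) - 67 = -47 - 67 = -114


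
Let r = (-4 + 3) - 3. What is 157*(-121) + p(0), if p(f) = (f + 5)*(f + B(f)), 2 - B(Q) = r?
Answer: -18967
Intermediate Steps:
r = -4 (r = -1 - 3 = -4)
B(Q) = 6 (B(Q) = 2 - 1*(-4) = 2 + 4 = 6)
p(f) = (5 + f)*(6 + f) (p(f) = (f + 5)*(f + 6) = (5 + f)*(6 + f))
157*(-121) + p(0) = 157*(-121) + (30 + 0² + 11*0) = -18997 + (30 + 0 + 0) = -18997 + 30 = -18967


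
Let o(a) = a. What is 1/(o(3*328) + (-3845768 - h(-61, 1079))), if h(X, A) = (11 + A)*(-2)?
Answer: -1/3842604 ≈ -2.6024e-7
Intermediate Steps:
h(X, A) = -22 - 2*A
1/(o(3*328) + (-3845768 - h(-61, 1079))) = 1/(3*328 + (-3845768 - (-22 - 2*1079))) = 1/(984 + (-3845768 - (-22 - 2158))) = 1/(984 + (-3845768 - 1*(-2180))) = 1/(984 + (-3845768 + 2180)) = 1/(984 - 3843588) = 1/(-3842604) = -1/3842604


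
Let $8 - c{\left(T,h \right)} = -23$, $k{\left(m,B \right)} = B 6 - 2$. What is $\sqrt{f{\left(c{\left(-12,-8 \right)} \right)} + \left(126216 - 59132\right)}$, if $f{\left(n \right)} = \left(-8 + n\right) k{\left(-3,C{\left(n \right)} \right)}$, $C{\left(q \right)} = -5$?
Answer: $6 \sqrt{1843} \approx 257.58$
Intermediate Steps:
$k{\left(m,B \right)} = -2 + 6 B$ ($k{\left(m,B \right)} = 6 B - 2 = -2 + 6 B$)
$c{\left(T,h \right)} = 31$ ($c{\left(T,h \right)} = 8 - -23 = 8 + 23 = 31$)
$f{\left(n \right)} = 256 - 32 n$ ($f{\left(n \right)} = \left(-8 + n\right) \left(-2 + 6 \left(-5\right)\right) = \left(-8 + n\right) \left(-2 - 30\right) = \left(-8 + n\right) \left(-32\right) = 256 - 32 n$)
$\sqrt{f{\left(c{\left(-12,-8 \right)} \right)} + \left(126216 - 59132\right)} = \sqrt{\left(256 - 992\right) + \left(126216 - 59132\right)} = \sqrt{\left(256 - 992\right) + 67084} = \sqrt{-736 + 67084} = \sqrt{66348} = 6 \sqrt{1843}$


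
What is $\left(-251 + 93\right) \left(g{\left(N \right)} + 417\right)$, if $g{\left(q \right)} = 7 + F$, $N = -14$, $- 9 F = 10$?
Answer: $- \frac{601348}{9} \approx -66817.0$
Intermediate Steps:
$F = - \frac{10}{9}$ ($F = \left(- \frac{1}{9}\right) 10 = - \frac{10}{9} \approx -1.1111$)
$g{\left(q \right)} = \frac{53}{9}$ ($g{\left(q \right)} = 7 - \frac{10}{9} = \frac{53}{9}$)
$\left(-251 + 93\right) \left(g{\left(N \right)} + 417\right) = \left(-251 + 93\right) \left(\frac{53}{9} + 417\right) = \left(-158\right) \frac{3806}{9} = - \frac{601348}{9}$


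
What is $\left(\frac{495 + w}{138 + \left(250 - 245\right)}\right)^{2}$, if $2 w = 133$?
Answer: $\frac{1261129}{81796} \approx 15.418$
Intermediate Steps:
$w = \frac{133}{2}$ ($w = \frac{1}{2} \cdot 133 = \frac{133}{2} \approx 66.5$)
$\left(\frac{495 + w}{138 + \left(250 - 245\right)}\right)^{2} = \left(\frac{495 + \frac{133}{2}}{138 + \left(250 - 245\right)}\right)^{2} = \left(\frac{1123}{2 \left(138 + \left(250 - 245\right)\right)}\right)^{2} = \left(\frac{1123}{2 \left(138 + 5\right)}\right)^{2} = \left(\frac{1123}{2 \cdot 143}\right)^{2} = \left(\frac{1123}{2} \cdot \frac{1}{143}\right)^{2} = \left(\frac{1123}{286}\right)^{2} = \frac{1261129}{81796}$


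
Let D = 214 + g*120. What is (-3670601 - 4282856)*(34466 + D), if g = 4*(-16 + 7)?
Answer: -241466954520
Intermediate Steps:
g = -36 (g = 4*(-9) = -36)
D = -4106 (D = 214 - 36*120 = 214 - 4320 = -4106)
(-3670601 - 4282856)*(34466 + D) = (-3670601 - 4282856)*(34466 - 4106) = -7953457*30360 = -241466954520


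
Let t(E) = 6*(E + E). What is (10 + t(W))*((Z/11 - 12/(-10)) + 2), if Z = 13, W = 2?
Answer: 8194/55 ≈ 148.98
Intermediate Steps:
t(E) = 12*E (t(E) = 6*(2*E) = 12*E)
(10 + t(W))*((Z/11 - 12/(-10)) + 2) = (10 + 12*2)*((13/11 - 12/(-10)) + 2) = (10 + 24)*((13*(1/11) - 12*(-⅒)) + 2) = 34*((13/11 + 6/5) + 2) = 34*(131/55 + 2) = 34*(241/55) = 8194/55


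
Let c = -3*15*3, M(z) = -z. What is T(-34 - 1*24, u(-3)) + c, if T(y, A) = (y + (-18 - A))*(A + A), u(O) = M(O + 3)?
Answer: -135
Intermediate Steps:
u(O) = -3 - O (u(O) = -(O + 3) = -(3 + O) = -3 - O)
c = -135 (c = -45*3 = -135)
T(y, A) = 2*A*(-18 + y - A) (T(y, A) = (-18 + y - A)*(2*A) = 2*A*(-18 + y - A))
T(-34 - 1*24, u(-3)) + c = 2*(-3 - 1*(-3))*(-18 + (-34 - 1*24) - (-3 - 1*(-3))) - 135 = 2*(-3 + 3)*(-18 + (-34 - 24) - (-3 + 3)) - 135 = 2*0*(-18 - 58 - 1*0) - 135 = 2*0*(-18 - 58 + 0) - 135 = 2*0*(-76) - 135 = 0 - 135 = -135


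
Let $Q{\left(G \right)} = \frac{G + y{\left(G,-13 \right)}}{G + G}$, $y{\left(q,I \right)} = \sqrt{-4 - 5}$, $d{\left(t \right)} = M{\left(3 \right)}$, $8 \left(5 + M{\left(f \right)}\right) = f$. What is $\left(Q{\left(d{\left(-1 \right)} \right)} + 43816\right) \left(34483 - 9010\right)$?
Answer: $\frac{2232275409}{2} - \frac{305676 i}{37} \approx 1.1161 \cdot 10^{9} - 8261.5 i$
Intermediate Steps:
$M{\left(f \right)} = -5 + \frac{f}{8}$
$d{\left(t \right)} = - \frac{37}{8}$ ($d{\left(t \right)} = -5 + \frac{1}{8} \cdot 3 = -5 + \frac{3}{8} = - \frac{37}{8}$)
$y{\left(q,I \right)} = 3 i$ ($y{\left(q,I \right)} = \sqrt{-9} = 3 i$)
$Q{\left(G \right)} = \frac{G + 3 i}{2 G}$ ($Q{\left(G \right)} = \frac{G + 3 i}{G + G} = \frac{G + 3 i}{2 G}$)
$\left(Q{\left(d{\left(-1 \right)} \right)} + 43816\right) \left(34483 - 9010\right) = \left(\frac{- \frac{37}{8} + 3 i}{2 \left(- \frac{37}{8}\right)} + 43816\right) \left(34483 - 9010\right) = \left(\frac{1}{2} \left(- \frac{8}{37}\right) \left(- \frac{37}{8} + 3 i\right) + 43816\right) \left(34483 - 9010\right) = \left(\left(\frac{1}{2} - \frac{12 i}{37}\right) + 43816\right) 25473 = \left(\frac{87633}{2} - \frac{12 i}{37}\right) 25473 = \frac{2232275409}{2} - \frac{305676 i}{37}$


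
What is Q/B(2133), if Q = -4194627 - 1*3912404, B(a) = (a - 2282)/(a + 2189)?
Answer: 35038587982/149 ≈ 2.3516e+8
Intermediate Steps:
B(a) = (-2282 + a)/(2189 + a)
Q = -8107031 (Q = -4194627 - 3912404 = -8107031)
Q/B(2133) = -8107031*(2189 + 2133)/(-2282 + 2133) = -8107031/(-149/4322) = -8107031*(-4322/149) = 35038587982/149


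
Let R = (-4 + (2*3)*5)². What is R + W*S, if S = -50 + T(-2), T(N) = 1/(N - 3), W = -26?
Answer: 9906/5 ≈ 1981.2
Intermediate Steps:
T(N) = 1/(-3 + N)
R = 676 (R = (-4 + 6*5)² = (-4 + 30)² = 26² = 676)
S = -251/5 (S = -50 + 1/(-3 - 2) = -50 + 1/(-5) = -50 - ⅕ = -251/5 ≈ -50.200)
R + W*S = 676 - 26*(-251/5) = 676 + 6526/5 = 9906/5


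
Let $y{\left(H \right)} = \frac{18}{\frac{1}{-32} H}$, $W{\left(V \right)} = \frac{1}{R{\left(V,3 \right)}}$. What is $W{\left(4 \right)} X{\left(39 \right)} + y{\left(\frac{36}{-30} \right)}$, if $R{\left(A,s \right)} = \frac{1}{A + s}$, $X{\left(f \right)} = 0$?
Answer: $480$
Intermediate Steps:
$W{\left(V \right)} = 3 + V$ ($W{\left(V \right)} = \frac{1}{\frac{1}{V + 3}} = \frac{1}{\frac{1}{3 + V}} = 3 + V$)
$y{\left(H \right)} = - \frac{576}{H}$ ($y{\left(H \right)} = \frac{18}{\left(- \frac{1}{32}\right) H} = 18 \left(- \frac{32}{H}\right) = - \frac{576}{H}$)
$W{\left(4 \right)} X{\left(39 \right)} + y{\left(\frac{36}{-30} \right)} = \left(3 + 4\right) 0 - \frac{576}{36 \frac{1}{-30}} = 7 \cdot 0 - \frac{576}{36 \left(- \frac{1}{30}\right)} = 0 - \frac{576}{- \frac{6}{5}} = 0 - -480 = 0 + 480 = 480$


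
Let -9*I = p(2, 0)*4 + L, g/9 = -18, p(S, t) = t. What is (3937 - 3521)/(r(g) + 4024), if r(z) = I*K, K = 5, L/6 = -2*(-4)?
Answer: 156/1499 ≈ 0.10407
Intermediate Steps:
L = 48 (L = 6*(-2*(-4)) = 6*8 = 48)
g = -162 (g = 9*(-18) = -162)
I = -16/3 (I = -(0*4 + 48)/9 = -(0 + 48)/9 = -⅑*48 = -16/3 ≈ -5.3333)
r(z) = -80/3 (r(z) = -16/3*5 = -80/3)
(3937 - 3521)/(r(g) + 4024) = (3937 - 3521)/(-80/3 + 4024) = 416/(11992/3) = 416*(3/11992) = 156/1499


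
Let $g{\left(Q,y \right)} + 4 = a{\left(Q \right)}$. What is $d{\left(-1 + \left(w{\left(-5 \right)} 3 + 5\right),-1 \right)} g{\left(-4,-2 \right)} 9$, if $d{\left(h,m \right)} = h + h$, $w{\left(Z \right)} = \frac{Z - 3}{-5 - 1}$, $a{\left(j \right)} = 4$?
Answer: $0$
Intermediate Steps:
$g{\left(Q,y \right)} = 0$ ($g{\left(Q,y \right)} = -4 + 4 = 0$)
$w{\left(Z \right)} = \frac{1}{2} - \frac{Z}{6}$ ($w{\left(Z \right)} = \frac{-3 + Z}{-6} = \left(-3 + Z\right) \left(- \frac{1}{6}\right) = \frac{1}{2} - \frac{Z}{6}$)
$d{\left(h,m \right)} = 2 h$
$d{\left(-1 + \left(w{\left(-5 \right)} 3 + 5\right),-1 \right)} g{\left(-4,-2 \right)} 9 = 2 \left(-1 + \left(\left(\frac{1}{2} - - \frac{5}{6}\right) 3 + 5\right)\right) 0 \cdot 9 = 2 \left(-1 + \left(\left(\frac{1}{2} + \frac{5}{6}\right) 3 + 5\right)\right) 0 \cdot 9 = 2 \left(-1 + \left(\frac{4}{3} \cdot 3 + 5\right)\right) 0 \cdot 9 = 2 \left(-1 + \left(4 + 5\right)\right) 0 \cdot 9 = 2 \left(-1 + 9\right) 0 \cdot 9 = 2 \cdot 8 \cdot 0 \cdot 9 = 16 \cdot 0 \cdot 9 = 0 \cdot 9 = 0$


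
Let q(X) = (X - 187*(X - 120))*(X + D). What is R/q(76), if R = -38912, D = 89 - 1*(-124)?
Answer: -2432/149991 ≈ -0.016214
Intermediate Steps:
D = 213 (D = 89 + 124 = 213)
q(X) = (213 + X)*(22440 - 186*X) (q(X) = (X - 187*(X - 120))*(X + 213) = (X - 187*(-120 + X))*(213 + X) = (X + (22440 - 187*X))*(213 + X) = (22440 - 186*X)*(213 + X) = (213 + X)*(22440 - 186*X))
R/q(76) = -38912/(4779720 - 17178*76 - 186*76**2) = -38912/(4779720 - 1305528 - 186*5776) = -38912/(4779720 - 1305528 - 1074336) = -38912/2399856 = -38912*1/2399856 = -2432/149991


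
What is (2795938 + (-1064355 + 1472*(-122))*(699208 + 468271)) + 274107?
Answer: -1452269589736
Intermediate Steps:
(2795938 + (-1064355 + 1472*(-122))*(699208 + 468271)) + 274107 = (2795938 + (-1064355 - 179584)*1167479) + 274107 = (2795938 - 1243939*1167479) + 274107 = (2795938 - 1452272659781) + 274107 = -1452269863843 + 274107 = -1452269589736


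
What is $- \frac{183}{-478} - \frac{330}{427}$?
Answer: $- \frac{79599}{204106} \approx -0.38999$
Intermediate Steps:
$- \frac{183}{-478} - \frac{330}{427} = \left(-183\right) \left(- \frac{1}{478}\right) - \frac{330}{427} = \frac{183}{478} - \frac{330}{427} = - \frac{79599}{204106}$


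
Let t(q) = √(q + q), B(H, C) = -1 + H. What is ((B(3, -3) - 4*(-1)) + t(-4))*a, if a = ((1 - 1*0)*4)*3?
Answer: 72 + 24*I*√2 ≈ 72.0 + 33.941*I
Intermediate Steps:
t(q) = √2*√q (t(q) = √(2*q) = √2*√q)
a = 12 (a = ((1 + 0)*4)*3 = (1*4)*3 = 4*3 = 12)
((B(3, -3) - 4*(-1)) + t(-4))*a = (((-1 + 3) - 4*(-1)) + √2*√(-4))*12 = ((2 + 4) + √2*(2*I))*12 = (6 + 2*I*√2)*12 = 72 + 24*I*√2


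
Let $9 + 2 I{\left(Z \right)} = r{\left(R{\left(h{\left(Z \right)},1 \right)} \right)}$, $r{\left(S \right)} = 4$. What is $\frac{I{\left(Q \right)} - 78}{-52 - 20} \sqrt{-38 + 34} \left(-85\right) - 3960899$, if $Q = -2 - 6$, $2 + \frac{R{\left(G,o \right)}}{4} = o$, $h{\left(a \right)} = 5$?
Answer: $-3960899 - \frac{13685 i}{72} \approx -3.9609 \cdot 10^{6} - 190.07 i$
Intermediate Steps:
$R{\left(G,o \right)} = -8 + 4 o$
$Q = -8$ ($Q = -2 - 6 = -8$)
$I{\left(Z \right)} = - \frac{5}{2}$ ($I{\left(Z \right)} = - \frac{9}{2} + \frac{1}{2} \cdot 4 = - \frac{9}{2} + 2 = - \frac{5}{2}$)
$\frac{I{\left(Q \right)} - 78}{-52 - 20} \sqrt{-38 + 34} \left(-85\right) - 3960899 = \frac{- \frac{5}{2} - 78}{-52 - 20} \sqrt{-38 + 34} \left(-85\right) - 3960899 = - \frac{161}{2 \left(-72\right)} \sqrt{-4} \left(-85\right) - 3960899 = \left(- \frac{161}{2}\right) \left(- \frac{1}{72}\right) 2 i \left(-85\right) - 3960899 = \frac{161 \cdot 2 i}{144} \left(-85\right) - 3960899 = \frac{161 i}{72} \left(-85\right) - 3960899 = - \frac{13685 i}{72} - 3960899 = -3960899 - \frac{13685 i}{72}$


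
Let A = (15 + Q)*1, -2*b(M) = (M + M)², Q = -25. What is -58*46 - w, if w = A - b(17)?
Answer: -3236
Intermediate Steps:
b(M) = -2*M² (b(M) = -(M + M)²/2 = -4*M²/2 = -2*M²)
A = -10 (A = (15 - 25)*1 = -10*1 = -10)
w = 568 (w = -10 - (-2)*17² = -10 - (-2)*289 = -10 - 1*(-578) = -10 + 578 = 568)
-58*46 - w = -58*46 - 1*568 = -2668 - 568 = -3236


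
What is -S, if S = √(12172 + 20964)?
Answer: -4*√2071 ≈ -182.03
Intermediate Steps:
S = 4*√2071 (S = √33136 = 4*√2071 ≈ 182.03)
-S = -4*√2071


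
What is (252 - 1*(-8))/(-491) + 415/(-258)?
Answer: -270845/126678 ≈ -2.1381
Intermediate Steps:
(252 - 1*(-8))/(-491) + 415/(-258) = (252 + 8)*(-1/491) + 415*(-1/258) = 260*(-1/491) - 415/258 = -260/491 - 415/258 = -270845/126678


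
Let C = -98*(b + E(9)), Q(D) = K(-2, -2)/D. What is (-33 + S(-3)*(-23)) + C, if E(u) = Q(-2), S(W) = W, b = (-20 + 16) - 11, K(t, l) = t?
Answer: 1408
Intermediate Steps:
b = -15 (b = -4 - 11 = -15)
Q(D) = -2/D
E(u) = 1 (E(u) = -2/(-2) = -2*(-½) = 1)
C = 1372 (C = -98*(-15 + 1) = -98*(-14) = 1372)
(-33 + S(-3)*(-23)) + C = (-33 - 3*(-23)) + 1372 = (-33 + 69) + 1372 = 36 + 1372 = 1408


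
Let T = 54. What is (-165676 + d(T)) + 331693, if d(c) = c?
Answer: 166071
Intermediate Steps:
(-165676 + d(T)) + 331693 = (-165676 + 54) + 331693 = -165622 + 331693 = 166071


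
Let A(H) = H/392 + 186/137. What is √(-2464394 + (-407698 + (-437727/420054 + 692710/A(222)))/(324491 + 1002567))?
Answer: I*√56774974708090525462779283848954741201/4799802859957086 ≈ 1569.8*I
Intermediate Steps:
A(H) = 186/137 + H/392 (A(H) = H*(1/392) + 186*(1/137) = H/392 + 186/137 = 186/137 + H/392)
√(-2464394 + (-407698 + (-437727/420054 + 692710/A(222)))/(324491 + 1002567)) = √(-2464394 + (-407698 + (-437727/420054 + 692710/(186/137 + (1/392)*222)))/(324491 + 1002567)) = √(-2464394 + (-407698 + (-437727*1/420054 + 692710/(186/137 + 111/196)))/1327058) = √(-2464394 + (-407698 + (-145909/140018 + 692710/(51663/26852)))*(1/1327058)) = √(-2464394 + (-407698 + (-145909/140018 + 692710*(26852/51663)))*(1/1327058)) = √(-2464394 + (-407698 + (-145909/140018 + 18600648920/51663))*(1/1327058)) = √(-2464394 + (-407698 + 2604418122383893/7233749934)*(1/1327058)) = √(-2464394 - 344767258208039/7233749934*1/1327058) = √(-2464394 - 344767258208039/9599605719914172) = √(-23657211083289424199807/9599605719914172) = I*√56774974708090525462779283848954741201/4799802859957086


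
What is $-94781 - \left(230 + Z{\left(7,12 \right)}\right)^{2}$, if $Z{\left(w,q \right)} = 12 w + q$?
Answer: $-201057$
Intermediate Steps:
$Z{\left(w,q \right)} = q + 12 w$
$-94781 - \left(230 + Z{\left(7,12 \right)}\right)^{2} = -94781 - \left(230 + \left(12 + 12 \cdot 7\right)\right)^{2} = -94781 - \left(230 + \left(12 + 84\right)\right)^{2} = -94781 - \left(230 + 96\right)^{2} = -94781 - 326^{2} = -94781 - 106276 = -201057$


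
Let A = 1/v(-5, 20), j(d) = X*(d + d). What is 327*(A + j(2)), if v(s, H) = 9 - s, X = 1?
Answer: 18639/14 ≈ 1331.4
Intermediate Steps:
j(d) = 2*d (j(d) = 1*(d + d) = 1*(2*d) = 2*d)
A = 1/14 (A = 1/(9 - 1*(-5)) = 1/(9 + 5) = 1/14 ≈ 0.071429)
327*(A + j(2)) = 327*(1/14 + 2*2) = 327*(1/14 + 4) = 327*(57/14) = 18639/14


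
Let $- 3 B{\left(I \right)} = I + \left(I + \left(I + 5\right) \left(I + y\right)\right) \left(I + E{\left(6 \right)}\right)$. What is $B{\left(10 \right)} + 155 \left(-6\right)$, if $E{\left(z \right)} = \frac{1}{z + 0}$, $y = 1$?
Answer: $- \frac{27475}{18} \approx -1526.4$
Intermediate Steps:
$E{\left(z \right)} = \frac{1}{z}$
$B{\left(I \right)} = - \frac{I}{3} - \frac{\left(\frac{1}{6} + I\right) \left(I + \left(1 + I\right) \left(5 + I\right)\right)}{3}$ ($B{\left(I \right)} = - \frac{I + \left(I + \left(I + 5\right) \left(I + 1\right)\right) \left(I + \frac{1}{6}\right)}{3} = - \frac{I + \left(I + \left(5 + I\right) \left(1 + I\right)\right) \left(I + \frac{1}{6}\right)}{3} = - \frac{I + \left(I + \left(1 + I\right) \left(5 + I\right)\right) \left(\frac{1}{6} + I\right)}{3} = - \frac{I + \left(\frac{1}{6} + I\right) \left(I + \left(1 + I\right) \left(5 + I\right)\right)}{3} = - \frac{I}{3} - \frac{\left(\frac{1}{6} + I\right) \left(I + \left(1 + I\right) \left(5 + I\right)\right)}{3}$)
$B{\left(10 \right)} + 155 \left(-6\right) = \left(- \frac{5}{18} - \frac{215}{9} - \frac{43 \cdot 10^{2}}{18} - \frac{10^{3}}{3}\right) + 155 \left(-6\right) = \left(- \frac{5}{18} - \frac{215}{9} - \frac{2150}{9} - \frac{1000}{3}\right) - 930 = - \frac{10735}{18} - 930 = - \frac{27475}{18}$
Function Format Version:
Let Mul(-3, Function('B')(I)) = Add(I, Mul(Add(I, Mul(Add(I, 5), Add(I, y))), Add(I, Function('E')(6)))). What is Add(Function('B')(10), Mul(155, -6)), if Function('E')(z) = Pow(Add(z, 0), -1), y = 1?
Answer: Rational(-27475, 18) ≈ -1526.4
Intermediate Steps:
Function('E')(z) = Pow(z, -1)
Function('B')(I) = Add(Mul(Rational(-1, 3), I), Mul(Rational(-1, 3), Add(Rational(1, 6), I), Add(I, Mul(Add(1, I), Add(5, I))))) (Function('B')(I) = Mul(Rational(-1, 3), Add(I, Mul(Add(I, Mul(Add(I, 5), Add(I, 1))), Add(I, Pow(6, -1))))) = Mul(Rational(-1, 3), Add(I, Mul(Add(I, Mul(Add(5, I), Add(1, I))), Add(I, Rational(1, 6))))) = Mul(Rational(-1, 3), Add(I, Mul(Add(I, Mul(Add(1, I), Add(5, I))), Add(Rational(1, 6), I)))) = Mul(Rational(-1, 3), Add(I, Mul(Add(Rational(1, 6), I), Add(I, Mul(Add(1, I), Add(5, I)))))) = Add(Mul(Rational(-1, 3), I), Mul(Rational(-1, 3), Add(Rational(1, 6), I), Add(I, Mul(Add(1, I), Add(5, I))))))
Add(Function('B')(10), Mul(155, -6)) = Add(Add(Rational(-5, 18), Mul(Rational(-43, 18), 10), Mul(Rational(-43, 18), Pow(10, 2)), Mul(Rational(-1, 3), Pow(10, 3))), Mul(155, -6)) = Add(Add(Rational(-5, 18), Rational(-215, 9), Mul(Rational(-43, 18), 100), Mul(Rational(-1, 3), 1000)), -930) = Add(Add(Rational(-5, 18), Rational(-215, 9), Rational(-2150, 9), Rational(-1000, 3)), -930) = Add(Rational(-10735, 18), -930) = Rational(-27475, 18)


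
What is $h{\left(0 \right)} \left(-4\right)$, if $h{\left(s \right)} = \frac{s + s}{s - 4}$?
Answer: $0$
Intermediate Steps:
$h{\left(s \right)} = \frac{2 s}{-4 + s}$
$h{\left(0 \right)} \left(-4\right) = 2 \cdot 0 \frac{1}{-4 + 0} \left(-4\right) = 2 \cdot 0 \frac{1}{-4} \left(-4\right) = 2 \cdot 0 \left(- \frac{1}{4}\right) \left(-4\right) = 0 \left(-4\right) = 0$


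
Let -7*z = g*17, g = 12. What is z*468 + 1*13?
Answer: -95381/7 ≈ -13626.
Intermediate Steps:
z = -204/7 (z = -12*17/7 = -⅐*204 = -204/7 ≈ -29.143)
z*468 + 1*13 = -204/7*468 + 1*13 = -95472/7 + 13 = -95381/7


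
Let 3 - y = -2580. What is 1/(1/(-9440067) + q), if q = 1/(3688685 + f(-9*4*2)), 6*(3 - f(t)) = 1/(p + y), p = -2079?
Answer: 105300100661538237/17392170097 ≈ 6.0545e+6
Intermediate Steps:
y = 2583 (y = 3 - 1*(-2580) = 3 + 2580 = 2583)
f(t) = 9071/3024 (f(t) = 3 - 1/(6*(-2079 + 2583)) = 3 - ⅙/504 = 3 - ⅙*1/504 = 3 - 1/3024 = 9071/3024)
q = 3024/11154592511 (q = 1/(3688685 + 9071/3024) = 1/(11154592511/3024) = 3024/11154592511 ≈ 2.7110e-7)
1/(1/(-9440067) + q) = 1/(1/(-9440067) + 3024/11154592511) = 1/(-1/9440067 + 3024/11154592511) = 1/(17392170097/105300100661538237) = 105300100661538237/17392170097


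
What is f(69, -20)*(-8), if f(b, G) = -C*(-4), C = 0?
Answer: 0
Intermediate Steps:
f(b, G) = 0 (f(b, G) = -1*0*(-4) = 0*(-4) = 0)
f(69, -20)*(-8) = 0*(-8) = 0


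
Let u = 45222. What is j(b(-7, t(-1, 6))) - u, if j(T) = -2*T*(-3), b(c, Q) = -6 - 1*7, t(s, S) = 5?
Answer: -45300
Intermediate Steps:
b(c, Q) = -13 (b(c, Q) = -6 - 7 = -13)
j(T) = 6*T
j(b(-7, t(-1, 6))) - u = 6*(-13) - 1*45222 = -78 - 45222 = -45300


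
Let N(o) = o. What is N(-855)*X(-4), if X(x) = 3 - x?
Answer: -5985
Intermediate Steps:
N(-855)*X(-4) = -855*(3 - 1*(-4)) = -855*(3 + 4) = -855*7 = -5985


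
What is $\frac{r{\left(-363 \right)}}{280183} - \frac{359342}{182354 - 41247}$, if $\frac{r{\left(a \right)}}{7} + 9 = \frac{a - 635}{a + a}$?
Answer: $- \frac{36550125698950}{14351489076903} \approx -2.5468$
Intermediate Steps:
$r{\left(a \right)} = -63 + \frac{7 \left(-635 + a\right)}{2 a}$ ($r{\left(a \right)} = -63 + 7 \frac{a - 635}{a + a} = -63 + 7 \frac{-635 + a}{2 a} = -63 + \frac{7 \left(-635 + a\right)}{2 a}$)
$\frac{r{\left(-363 \right)}}{280183} - \frac{359342}{182354 - 41247} = \frac{\frac{7}{2} \frac{1}{-363} \left(-635 - -6171\right)}{280183} - \frac{359342}{182354 - 41247} = \frac{7}{2} \left(- \frac{1}{363}\right) \left(-635 + 6171\right) \frac{1}{280183} - \frac{359342}{141107} = \frac{7}{2} \left(- \frac{1}{363}\right) 5536 \cdot \frac{1}{280183} - \frac{359342}{141107} = \left(- \frac{19376}{363}\right) \frac{1}{280183} - \frac{359342}{141107} = - \frac{19376}{101706429} - \frac{359342}{141107} = - \frac{36550125698950}{14351489076903}$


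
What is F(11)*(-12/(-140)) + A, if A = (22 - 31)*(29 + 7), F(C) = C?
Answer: -11307/35 ≈ -323.06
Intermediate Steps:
A = -324 (A = -9*36 = -324)
F(11)*(-12/(-140)) + A = 11*(-12/(-140)) - 324 = 11*(-12*(-1/140)) - 324 = 11*(3/35) - 324 = 33/35 - 324 = -11307/35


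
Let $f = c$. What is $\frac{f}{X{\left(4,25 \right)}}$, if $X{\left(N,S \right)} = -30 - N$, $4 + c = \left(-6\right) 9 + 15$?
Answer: $\frac{43}{34} \approx 1.2647$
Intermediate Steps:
$c = -43$ ($c = -4 + \left(\left(-6\right) 9 + 15\right) = -4 + \left(-54 + 15\right) = -4 - 39 = -43$)
$f = -43$
$\frac{f}{X{\left(4,25 \right)}} = - \frac{43}{-30 - 4} = - \frac{43}{-34} = \left(-43\right) \left(- \frac{1}{34}\right) = \frac{43}{34}$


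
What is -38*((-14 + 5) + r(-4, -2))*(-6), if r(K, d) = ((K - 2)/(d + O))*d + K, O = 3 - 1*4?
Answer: -3876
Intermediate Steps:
O = -1 (O = 3 - 4 = -1)
r(K, d) = K + d*(-2 + K)/(-1 + d) (r(K, d) = ((K - 2)/(d - 1))*d + K = ((-2 + K)/(-1 + d))*d + K = d*(-2 + K)/(-1 + d) + K = K + d*(-2 + K)/(-1 + d))
-38*((-14 + 5) + r(-4, -2))*(-6) = -38*((-14 + 5) + (-1*(-4) - 2*(-2) + 2*(-4)*(-2))/(-1 - 2))*(-6) = -38*(-9 + (4 + 4 + 16)/(-3))*(-6) = -38*(-9 - ⅓*24)*(-6) = -38*(-9 - 8)*(-6) = -38*(-17)*(-6) = 646*(-6) = -3876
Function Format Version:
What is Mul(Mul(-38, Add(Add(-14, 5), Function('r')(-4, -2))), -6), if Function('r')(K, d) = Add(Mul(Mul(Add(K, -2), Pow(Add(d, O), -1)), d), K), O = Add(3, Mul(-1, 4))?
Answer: -3876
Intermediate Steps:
O = -1 (O = Add(3, -4) = -1)
Function('r')(K, d) = Add(K, Mul(d, Pow(Add(-1, d), -1), Add(-2, K))) (Function('r')(K, d) = Add(Mul(Mul(Add(K, -2), Pow(Add(d, -1), -1)), d), K) = Add(Mul(Mul(Add(-2, K), Pow(Add(-1, d), -1)), d), K) = Add(Mul(Mul(Pow(Add(-1, d), -1), Add(-2, K)), d), K) = Add(Mul(d, Pow(Add(-1, d), -1), Add(-2, K)), K) = Add(K, Mul(d, Pow(Add(-1, d), -1), Add(-2, K))))
Mul(Mul(-38, Add(Add(-14, 5), Function('r')(-4, -2))), -6) = Mul(Mul(-38, Add(Add(-14, 5), Mul(Pow(Add(-1, -2), -1), Add(Mul(-1, -4), Mul(-2, -2), Mul(2, -4, -2))))), -6) = Mul(Mul(-38, Add(-9, Mul(Pow(-3, -1), Add(4, 4, 16)))), -6) = Mul(Mul(-38, Add(-9, Mul(Rational(-1, 3), 24))), -6) = Mul(Mul(-38, Add(-9, -8)), -6) = Mul(Mul(-38, -17), -6) = Mul(646, -6) = -3876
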